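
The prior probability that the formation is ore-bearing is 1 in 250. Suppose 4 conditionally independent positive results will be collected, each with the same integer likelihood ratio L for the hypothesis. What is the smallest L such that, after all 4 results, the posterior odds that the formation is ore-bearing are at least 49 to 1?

11

Prior odds = 0.004/0.996 = 1/249.
Target odds = 49.
Need L⁴ ≥ 49 ÷ (1/249) = 12201.
10⁴ = 10000 < 12201 ≤ 14641 = 11⁴, so L = 11.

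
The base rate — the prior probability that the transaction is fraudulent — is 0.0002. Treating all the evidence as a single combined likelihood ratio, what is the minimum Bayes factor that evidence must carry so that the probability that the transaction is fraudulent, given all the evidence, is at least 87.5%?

Prior odds = 0.0002/0.9998 = 1/4999.
Target odds = 0.875/0.125 = 7.
Required Bayes factor = 7 ÷ (1/4999) = 34993.

34993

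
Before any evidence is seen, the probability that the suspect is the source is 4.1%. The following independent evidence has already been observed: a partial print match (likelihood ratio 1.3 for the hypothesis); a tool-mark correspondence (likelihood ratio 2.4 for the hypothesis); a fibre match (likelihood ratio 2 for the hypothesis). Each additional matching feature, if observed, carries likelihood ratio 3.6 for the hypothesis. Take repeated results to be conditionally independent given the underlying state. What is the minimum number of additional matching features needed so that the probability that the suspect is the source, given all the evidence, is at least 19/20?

4

Prior odds = 0.041/0.959 = 41/959.
Combined Bayes factor of the evidence already in hand = 1.3 × 2.4 × 2 = 6.24.
Odds after that evidence = (41/959) × 6.24 = 6396/23975.
Target odds = 0.95/0.05 = 19.
Need 3.6ⁿ ≥ 19 ÷ (6396/23975) = 455525/6396.
3.6³ = 46.656 falls short of 455525/6396 but 3.6⁴ = 167.9616 reaches it, so n = 4.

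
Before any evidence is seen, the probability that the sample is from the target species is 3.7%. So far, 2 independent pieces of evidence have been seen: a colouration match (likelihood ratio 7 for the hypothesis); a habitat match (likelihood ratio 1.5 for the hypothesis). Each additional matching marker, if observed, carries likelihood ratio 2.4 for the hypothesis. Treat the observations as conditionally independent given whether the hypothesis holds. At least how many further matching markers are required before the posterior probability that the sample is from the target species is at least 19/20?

Prior odds = 0.037/0.963 = 37/963.
Combined Bayes factor of the evidence already in hand = 7 × 1.5 = 10.5.
Odds after that evidence = (37/963) × 10.5 = 259/642.
Target odds = 0.95/0.05 = 19.
Need 2.4ⁿ ≥ 19 ÷ (259/642) = 12198/259.
2.4⁴ = 33.1776 falls short of 12198/259 but 2.4⁵ = 79.62624 reaches it, so n = 5.

5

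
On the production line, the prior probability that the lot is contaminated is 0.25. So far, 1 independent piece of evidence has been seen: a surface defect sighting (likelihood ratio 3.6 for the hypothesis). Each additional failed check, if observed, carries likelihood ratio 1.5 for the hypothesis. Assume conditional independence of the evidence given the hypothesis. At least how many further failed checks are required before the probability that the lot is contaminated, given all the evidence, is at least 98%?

Prior odds = 0.25/0.75 = 1/3.
Bayes factor of the evidence already in hand = 3.6.
Odds after that evidence = (1/3) × 3.6 = 1.2.
Target odds = 0.98/0.02 = 49.
Need 1.5ⁿ ≥ 49 ÷ 1.2 = 245/6.
1.5⁹ = 19683/512 falls short of 245/6 but 1.5¹⁰ = 59049/1024 reaches it, so n = 10.

10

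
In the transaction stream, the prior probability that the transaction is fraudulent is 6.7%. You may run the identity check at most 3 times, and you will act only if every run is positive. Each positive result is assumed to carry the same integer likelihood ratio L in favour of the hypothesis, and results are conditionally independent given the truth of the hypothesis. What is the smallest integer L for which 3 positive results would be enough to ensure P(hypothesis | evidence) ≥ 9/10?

Prior odds = 0.067/0.933 = 67/933.
Target odds = 0.9/0.1 = 9.
Need L³ ≥ 9 ÷ (67/933) = 8397/67.
5³ = 125 < 8397/67 ≤ 216 = 6³, so L = 6.

6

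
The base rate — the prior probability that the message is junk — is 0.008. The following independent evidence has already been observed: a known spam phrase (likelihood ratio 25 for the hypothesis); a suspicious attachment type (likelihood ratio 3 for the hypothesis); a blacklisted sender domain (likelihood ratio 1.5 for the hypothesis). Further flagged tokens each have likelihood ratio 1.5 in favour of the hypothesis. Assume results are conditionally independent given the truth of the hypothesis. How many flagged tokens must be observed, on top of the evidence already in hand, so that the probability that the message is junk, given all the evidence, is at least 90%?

Prior odds = 0.008/0.992 = 1/124.
Combined Bayes factor of the evidence already in hand = 25 × 3 × 1.5 = 112.5.
Odds after that evidence = (1/124) × 112.5 = 225/248.
Target odds = 0.9/0.1 = 9.
Need 1.5ⁿ ≥ 9 ÷ (225/248) = 9.92.
1.5⁵ = 7.59375 falls short of 9.92 but 1.5⁶ = 11.390625 reaches it, so n = 6.

6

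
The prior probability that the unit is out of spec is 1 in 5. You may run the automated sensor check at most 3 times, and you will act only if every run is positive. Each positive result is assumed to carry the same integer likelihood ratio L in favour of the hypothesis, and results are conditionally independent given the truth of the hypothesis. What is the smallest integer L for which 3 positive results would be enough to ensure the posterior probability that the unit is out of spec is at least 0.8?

Prior odds = 0.2/0.8 = 0.25.
Target odds = 0.8/0.2 = 4.
Need L³ ≥ 4 ÷ 0.25 = 16.
2³ = 8 < 16 ≤ 27 = 3³, so L = 3.

3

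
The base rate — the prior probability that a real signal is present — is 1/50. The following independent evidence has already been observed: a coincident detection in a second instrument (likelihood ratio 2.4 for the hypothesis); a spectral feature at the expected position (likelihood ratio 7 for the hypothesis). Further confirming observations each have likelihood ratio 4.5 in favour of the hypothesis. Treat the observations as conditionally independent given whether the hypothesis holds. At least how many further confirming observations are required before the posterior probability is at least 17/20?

Prior odds = 0.02/0.98 = 1/49.
Combined Bayes factor of the evidence already in hand = 2.4 × 7 = 16.8.
Odds after that evidence = (1/49) × 16.8 = 12/35.
Target odds = 0.85/0.15 = 17/3.
Need 4.5ⁿ ≥ 17/3 ÷ (12/35) = 595/36.
4.5¹ = 4.5 falls short of 595/36 but 4.5² = 20.25 reaches it, so n = 2.

2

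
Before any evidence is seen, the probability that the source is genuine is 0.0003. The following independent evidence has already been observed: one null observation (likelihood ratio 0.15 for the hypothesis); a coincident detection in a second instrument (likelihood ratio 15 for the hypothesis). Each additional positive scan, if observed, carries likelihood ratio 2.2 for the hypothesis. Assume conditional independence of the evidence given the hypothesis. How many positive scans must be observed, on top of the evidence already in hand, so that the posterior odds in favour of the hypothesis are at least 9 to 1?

13

Prior odds = 0.0003/0.9997 = 3/9997.
Combined Bayes factor of the evidence already in hand = 0.15 × 15 = 2.25.
Odds after that evidence = (3/9997) × 2.25 = 27/39988.
Target odds = 9.
Need 2.2ⁿ ≥ 9 ÷ (27/39988) = 39988/3.
2.2¹² ≈12855 falls short of 39988/3 but 2.2¹³ ≈28281 reaches it, so n = 13.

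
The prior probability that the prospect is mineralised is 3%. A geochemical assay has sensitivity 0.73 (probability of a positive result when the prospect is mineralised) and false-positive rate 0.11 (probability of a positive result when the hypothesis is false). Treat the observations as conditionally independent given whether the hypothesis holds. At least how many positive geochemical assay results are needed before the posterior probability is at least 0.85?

3

Prior odds: 0.03 ÷ 0.97 = 3/97.
Likelihood ratio of a positive result = 0.73/0.11 = 73/11.
Target odds: 0.85 ÷ 0.15 = 17/3.
Require (73/11)ⁿ ≥ 17/3 ÷ (3/97) = 1649/9.
(73/11)² = 5329/121 falls short of 1649/9 but (73/11)³ = 389017/1331 reaches it, so n = 3.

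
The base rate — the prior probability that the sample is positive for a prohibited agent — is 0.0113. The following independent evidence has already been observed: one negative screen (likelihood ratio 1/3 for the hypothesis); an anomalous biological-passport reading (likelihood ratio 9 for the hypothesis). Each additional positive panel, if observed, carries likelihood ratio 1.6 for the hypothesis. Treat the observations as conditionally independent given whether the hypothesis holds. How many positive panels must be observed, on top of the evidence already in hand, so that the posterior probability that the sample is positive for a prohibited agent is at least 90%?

Prior odds = 0.0113/0.9887 = 113/9887.
Combined Bayes factor of the evidence already in hand = (1/3) × 9 = 3.
Odds after that evidence = (113/9887) × 3 = 339/9887.
Target odds = 0.9/0.1 = 9.
Need 1.6ⁿ ≥ 9 ÷ (339/9887) = 29661/113.
1.6¹¹ ≈175.922 falls short of 29661/113 but 1.6¹² ≈281.475 reaches it, so n = 12.

12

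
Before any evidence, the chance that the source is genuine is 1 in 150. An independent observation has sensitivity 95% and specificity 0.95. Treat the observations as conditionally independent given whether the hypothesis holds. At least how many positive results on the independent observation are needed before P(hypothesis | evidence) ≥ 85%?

3

Prior odds: (1/150) ÷ (149/150) = 1/149.
False-positive rate = 1 − 0.95 = 0.05; likelihood ratio of a positive = 0.95/0.05 = 19.
Target posterior odds = 0.85/0.15 = 17/3.
Need (1/149) × 19ⁿ ≥ 17/3, i.e. 19ⁿ ≥ 2533/3.
19² = 361 falls short of 2533/3 but 19³ = 6859 reaches it, so n = 3.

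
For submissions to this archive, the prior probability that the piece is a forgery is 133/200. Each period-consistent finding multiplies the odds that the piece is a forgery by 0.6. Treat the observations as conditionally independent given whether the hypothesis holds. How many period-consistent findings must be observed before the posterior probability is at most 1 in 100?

11

Prior odds = 0.665/0.335 = 133/67.
Likelihood ratio per period-consistent finding = 0.6.
Target posterior odds = 0.01/0.99 = 1/99.
Require 0.6ⁿ ≤ 1/99 ÷ (133/67) = 67/13167.
0.6¹⁰ = 59049/9765625 is still above 67/13167 but 0.6¹¹ = 177147/48828125 is at or below it, so n = 11.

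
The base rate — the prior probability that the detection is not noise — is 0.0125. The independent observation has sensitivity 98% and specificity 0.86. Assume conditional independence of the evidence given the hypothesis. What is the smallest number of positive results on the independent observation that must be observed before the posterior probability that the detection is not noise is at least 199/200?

Prior odds = 0.0125/0.9875 = 1/79.
False-positive rate = 1 − 0.86 = 0.14; likelihood ratio of a positive = 0.98/0.14 = 7.
Target odds: 0.995 ÷ 0.005 = 199.
Require 7ⁿ ≥ 199 ÷ (1/79) = 15721.
7⁴ = 2401 falls short of 15721 but 7⁵ = 16807 reaches it, so n = 5.

5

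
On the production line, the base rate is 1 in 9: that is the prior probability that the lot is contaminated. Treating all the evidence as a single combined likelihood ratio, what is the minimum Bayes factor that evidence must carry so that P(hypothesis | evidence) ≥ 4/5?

32

Prior odds = (1/9)/(8/9) = 0.125.
Target odds = 0.8/0.2 = 4.
Required Bayes factor = 4 ÷ 0.125 = 32.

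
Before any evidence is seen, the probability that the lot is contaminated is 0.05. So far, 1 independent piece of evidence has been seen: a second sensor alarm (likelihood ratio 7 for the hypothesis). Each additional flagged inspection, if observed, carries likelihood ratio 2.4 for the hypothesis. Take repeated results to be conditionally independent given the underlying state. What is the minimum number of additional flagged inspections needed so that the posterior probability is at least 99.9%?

Prior odds = 0.05/0.95 = 1/19.
Bayes factor of the evidence already in hand = 7.
Odds after that evidence = (1/19) × 7 = 7/19.
Target odds = 0.999/0.001 = 999.
Need 2.4ⁿ ≥ 999 ÷ (7/19) = 18981/7.
2.4⁹ ≈2641.81 falls short of 18981/7 but 2.4¹⁰ ≈6340.34 reaches it, so n = 10.

10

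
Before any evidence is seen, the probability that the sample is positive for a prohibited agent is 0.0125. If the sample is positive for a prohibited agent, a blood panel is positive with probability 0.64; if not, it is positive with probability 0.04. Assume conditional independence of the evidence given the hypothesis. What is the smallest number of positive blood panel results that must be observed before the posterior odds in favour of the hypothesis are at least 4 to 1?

Prior odds = 0.0125/0.9875 = 1/79.
Likelihood ratio of a positive = 0.64/0.04 = 16.
Target odds = 4.
Need (1/79) × 16ⁿ ≥ 4, i.e. 16ⁿ ≥ 316.
16² = 256 falls short of 316 but 16³ = 4096 reaches it, so n = 3.

3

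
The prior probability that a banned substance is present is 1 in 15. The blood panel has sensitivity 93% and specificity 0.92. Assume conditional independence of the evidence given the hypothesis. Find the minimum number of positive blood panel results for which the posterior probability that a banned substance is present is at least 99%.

3

Prior odds: (1/15) ÷ (14/15) = 1/14.
False-positive rate = 1 − 0.92 = 0.08; likelihood ratio of a positive = 0.93/0.08 = 11.625.
Target posterior odds = 0.99/0.01 = 99.
Require 11.625ⁿ ≥ 99 ÷ (1/14) = 1386.
11.625² = 135.140625 falls short of 1386 but 11.625³ = 804357/512 reaches it, so n = 3.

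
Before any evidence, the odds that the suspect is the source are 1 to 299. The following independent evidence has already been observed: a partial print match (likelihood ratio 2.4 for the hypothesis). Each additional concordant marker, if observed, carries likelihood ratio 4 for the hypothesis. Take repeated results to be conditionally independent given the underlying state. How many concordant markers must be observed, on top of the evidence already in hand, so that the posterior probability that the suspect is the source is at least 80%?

Prior odds = 1/299.
Bayes factor of the evidence already in hand = 2.4.
Odds after that evidence = (1/299) × 2.4 = 12/1495.
Target odds = 0.8/0.2 = 4.
Need 4ⁿ ≥ 4 ÷ (12/1495) = 1495/3.
4⁴ = 256 falls short of 1495/3 but 4⁵ = 1024 reaches it, so n = 5.

5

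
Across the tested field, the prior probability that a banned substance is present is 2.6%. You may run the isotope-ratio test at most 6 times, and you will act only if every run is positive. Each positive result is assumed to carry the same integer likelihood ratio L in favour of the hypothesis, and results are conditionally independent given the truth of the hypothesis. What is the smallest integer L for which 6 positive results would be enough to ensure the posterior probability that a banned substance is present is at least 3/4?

Prior odds = 0.026/0.974 = 13/487.
Target odds = 0.75/0.25 = 3.
Need L⁶ ≥ 3 ÷ (13/487) = 1461/13.
2⁶ = 64 < 1461/13 ≤ 729 = 3⁶, so L = 3.

3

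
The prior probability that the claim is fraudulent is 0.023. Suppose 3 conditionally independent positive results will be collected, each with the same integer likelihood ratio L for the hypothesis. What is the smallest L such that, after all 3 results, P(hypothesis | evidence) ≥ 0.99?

Prior odds = 0.023/0.977 = 23/977.
Target odds = 0.99/0.01 = 99.
Need L³ ≥ 99 ÷ (23/977) = 96723/23.
16³ = 4096 < 96723/23 ≤ 4913 = 17³, so L = 17.

17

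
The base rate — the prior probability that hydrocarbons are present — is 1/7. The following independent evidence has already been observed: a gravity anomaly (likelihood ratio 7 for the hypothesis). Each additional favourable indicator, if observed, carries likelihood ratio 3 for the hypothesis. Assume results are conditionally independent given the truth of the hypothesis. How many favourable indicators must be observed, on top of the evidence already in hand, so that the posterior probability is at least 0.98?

Prior odds = (1/7)/(6/7) = 1/6.
Bayes factor of the evidence already in hand = 7.
Odds after that evidence = (1/6) × 7 = 7/6.
Target odds = 0.98/0.02 = 49.
Need 3ⁿ ≥ 49 ÷ (7/6) = 42.
3³ = 27 falls short of 42 but 3⁴ = 81 reaches it, so n = 4.

4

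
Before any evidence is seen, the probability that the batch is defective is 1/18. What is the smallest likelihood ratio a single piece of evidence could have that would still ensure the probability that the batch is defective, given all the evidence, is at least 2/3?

34

Prior odds = (1/18)/(17/18) = 1/17.
Target odds = (2/3)/(1/3) = 2.
Required Bayes factor = 2 ÷ (1/17) = 34.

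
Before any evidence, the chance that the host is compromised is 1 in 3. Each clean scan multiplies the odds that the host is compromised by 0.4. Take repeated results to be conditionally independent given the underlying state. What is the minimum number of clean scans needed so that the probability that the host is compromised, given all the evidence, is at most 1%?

5

Prior odds = (1/3)/(2/3) = 0.5.
Likelihood ratio per clean scan = 0.4.
Target posterior odds = 0.01/0.99 = 1/99.
Require 0.4ⁿ ≤ 1/99 ÷ 0.5 = 2/99.
0.4⁴ = 0.0256 is still above 2/99 but 0.4⁵ = 0.01024 is at or below it, so n = 5.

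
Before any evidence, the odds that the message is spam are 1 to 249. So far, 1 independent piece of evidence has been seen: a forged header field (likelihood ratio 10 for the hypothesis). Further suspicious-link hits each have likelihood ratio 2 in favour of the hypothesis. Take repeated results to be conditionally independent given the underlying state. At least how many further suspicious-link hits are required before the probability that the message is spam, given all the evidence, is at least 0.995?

13

Prior odds = 1/249.
Bayes factor of the evidence already in hand = 10.
Odds after that evidence = (1/249) × 10 = 10/249.
Target odds = 0.995/0.005 = 199.
Need 2ⁿ ≥ 199 ÷ (10/249) = 4955.1.
2¹² = 4096 falls short of 4955.1 but 2¹³ = 8192 reaches it, so n = 13.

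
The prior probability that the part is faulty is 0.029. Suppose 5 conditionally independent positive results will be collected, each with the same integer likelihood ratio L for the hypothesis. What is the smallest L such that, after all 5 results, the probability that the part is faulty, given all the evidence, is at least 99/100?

Prior odds = 0.029/0.971 = 29/971.
Target odds = 0.99/0.01 = 99.
Need L⁵ ≥ 99 ÷ (29/971) = 96129/29.
5⁵ = 3125 < 96129/29 ≤ 7776 = 6⁵, so L = 6.

6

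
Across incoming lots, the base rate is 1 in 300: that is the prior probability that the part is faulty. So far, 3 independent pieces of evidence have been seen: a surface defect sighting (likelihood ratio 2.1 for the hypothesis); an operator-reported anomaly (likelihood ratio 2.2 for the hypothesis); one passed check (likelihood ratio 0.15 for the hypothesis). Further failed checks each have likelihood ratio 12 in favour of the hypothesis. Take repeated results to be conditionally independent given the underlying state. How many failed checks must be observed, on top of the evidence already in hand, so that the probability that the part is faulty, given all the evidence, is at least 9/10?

Prior odds = (1/300)/(299/300) = 1/299.
Combined Bayes factor of the evidence already in hand = 2.1 × 2.2 × 0.15 = 0.693.
Odds after that evidence = (1/299) × 0.693 = 693/299000.
Target odds = 0.9/0.1 = 9.
Need 12ⁿ ≥ 9 ÷ (693/299000) = 299000/77.
12³ = 1728 falls short of 299000/77 but 12⁴ = 20736 reaches it, so n = 4.

4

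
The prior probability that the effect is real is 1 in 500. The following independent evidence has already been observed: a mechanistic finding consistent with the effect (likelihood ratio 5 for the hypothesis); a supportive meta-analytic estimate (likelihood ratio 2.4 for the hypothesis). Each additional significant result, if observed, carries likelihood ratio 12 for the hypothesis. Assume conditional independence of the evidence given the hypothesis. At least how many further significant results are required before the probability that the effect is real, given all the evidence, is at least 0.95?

Prior odds = 0.002/0.998 = 1/499.
Combined Bayes factor of the evidence already in hand = 5 × 2.4 = 12.
Odds after that evidence = (1/499) × 12 = 12/499.
Target odds = 0.95/0.05 = 19.
Need 12ⁿ ≥ 19 ÷ (12/499) = 9481/12.
12² = 144 falls short of 9481/12 but 12³ = 1728 reaches it, so n = 3.

3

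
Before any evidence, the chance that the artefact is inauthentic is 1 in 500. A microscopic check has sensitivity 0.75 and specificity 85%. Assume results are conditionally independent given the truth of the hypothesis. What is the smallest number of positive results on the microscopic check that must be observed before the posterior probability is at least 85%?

Prior odds = 0.002/0.998 = 1/499.
False-positive rate = 1 − 0.85 = 0.15; likelihood ratio of a positive = 0.75/0.15 = 5.
Target posterior odds = 0.85/0.15 = 17/3.
Require 5ⁿ ≥ 17/3 ÷ (1/499) = 8483/3.
5⁴ = 625 falls short of 8483/3 but 5⁵ = 3125 reaches it, so n = 5.

5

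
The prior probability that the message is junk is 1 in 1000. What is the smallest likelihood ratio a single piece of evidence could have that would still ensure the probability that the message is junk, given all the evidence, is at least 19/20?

Prior odds = 0.001/0.999 = 1/999.
Target odds = 0.95/0.05 = 19.
Required Bayes factor = 19 ÷ (1/999) = 18981.

18981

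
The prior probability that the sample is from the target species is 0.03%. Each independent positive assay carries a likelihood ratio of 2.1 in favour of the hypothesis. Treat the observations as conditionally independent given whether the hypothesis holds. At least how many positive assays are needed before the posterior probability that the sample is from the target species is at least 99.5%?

19

Prior odds: 0.0003 ÷ 0.9997 = 3/9997.
Likelihood ratio per positive assay = 2.1.
Target posterior odds = 0.995/0.005 = 199.
Need (3/9997) × 2.1ⁿ ≥ 199, i.e. 2.1ⁿ ≥ 1989403/3.
2.1¹⁸ ≈630881 falls short of 1989403/3 but 2.1¹⁹ ≈1.32485e+06 reaches it, so n = 19.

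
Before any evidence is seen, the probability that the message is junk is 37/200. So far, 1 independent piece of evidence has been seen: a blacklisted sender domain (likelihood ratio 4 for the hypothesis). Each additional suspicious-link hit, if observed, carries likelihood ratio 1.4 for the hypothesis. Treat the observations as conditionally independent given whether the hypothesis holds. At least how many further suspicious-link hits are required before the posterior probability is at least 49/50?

Prior odds = 0.185/0.815 = 37/163.
Bayes factor of the evidence already in hand = 4.
Odds after that evidence = (37/163) × 4 = 148/163.
Target odds = 0.98/0.02 = 49.
Need 1.4ⁿ ≥ 49 ÷ (148/163) = 7987/148.
1.4¹¹ ≈40.4957 falls short of 7987/148 but 1.4¹² ≈56.6939 reaches it, so n = 12.

12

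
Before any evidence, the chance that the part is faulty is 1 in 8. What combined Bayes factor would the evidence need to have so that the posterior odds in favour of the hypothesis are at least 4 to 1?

Prior odds = 0.125/0.875 = 1/7.
Target odds = 4.
Required Bayes factor = 4 ÷ (1/7) = 28.

28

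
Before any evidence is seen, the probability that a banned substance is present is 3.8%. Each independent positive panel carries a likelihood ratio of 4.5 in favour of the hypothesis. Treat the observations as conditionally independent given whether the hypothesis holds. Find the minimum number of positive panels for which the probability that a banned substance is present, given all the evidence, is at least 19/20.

Prior odds = 0.038/0.962 = 19/481.
Likelihood ratio per positive panel = 4.5.
Target posterior odds = 0.95/0.05 = 19.
Need (19/481) × 4.5ⁿ ≥ 19, i.e. 4.5ⁿ ≥ 481.
4.5⁴ = 410.0625 falls short of 481 but 4.5⁵ = 1845.28125 reaches it, so n = 5.

5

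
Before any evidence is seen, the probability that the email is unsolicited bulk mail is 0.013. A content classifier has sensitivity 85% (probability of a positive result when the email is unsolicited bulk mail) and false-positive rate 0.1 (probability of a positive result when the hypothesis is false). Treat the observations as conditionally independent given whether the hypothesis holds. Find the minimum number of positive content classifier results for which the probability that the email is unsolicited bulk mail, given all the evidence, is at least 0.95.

4

Prior odds: 0.013 ÷ 0.987 = 13/987.
Likelihood ratio of a positive result = 0.85/0.1 = 8.5.
Target posterior odds = 0.95/0.05 = 19.
Require 8.5ⁿ ≥ 19 ÷ (13/987) = 18753/13.
8.5³ = 614.125 falls short of 18753/13 but 8.5⁴ = 5220.0625 reaches it, so n = 4.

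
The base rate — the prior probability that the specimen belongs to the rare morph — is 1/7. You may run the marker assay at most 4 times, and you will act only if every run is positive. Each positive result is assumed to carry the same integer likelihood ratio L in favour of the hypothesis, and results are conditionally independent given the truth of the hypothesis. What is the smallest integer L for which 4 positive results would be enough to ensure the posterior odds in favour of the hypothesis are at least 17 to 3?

Prior odds = (1/7)/(6/7) = 1/6.
Target odds = 17/3.
Need L⁴ ≥ 17/3 ÷ (1/6) = 34.
2⁴ = 16 < 34 ≤ 81 = 3⁴, so L = 3.

3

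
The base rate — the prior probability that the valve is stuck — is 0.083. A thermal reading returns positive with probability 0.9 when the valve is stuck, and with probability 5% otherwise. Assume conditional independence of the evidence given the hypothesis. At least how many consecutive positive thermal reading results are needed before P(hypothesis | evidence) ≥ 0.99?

Prior odds = 0.083/0.917 = 83/917.
Likelihood ratio of a positive result = 0.9/0.05 = 18.
Target posterior odds = 0.99/0.01 = 99.
Need (83/917) × 18ⁿ ≥ 99, i.e. 18ⁿ ≥ 90783/83.
18² = 324 falls short of 90783/83 but 18³ = 5832 reaches it, so n = 3.

3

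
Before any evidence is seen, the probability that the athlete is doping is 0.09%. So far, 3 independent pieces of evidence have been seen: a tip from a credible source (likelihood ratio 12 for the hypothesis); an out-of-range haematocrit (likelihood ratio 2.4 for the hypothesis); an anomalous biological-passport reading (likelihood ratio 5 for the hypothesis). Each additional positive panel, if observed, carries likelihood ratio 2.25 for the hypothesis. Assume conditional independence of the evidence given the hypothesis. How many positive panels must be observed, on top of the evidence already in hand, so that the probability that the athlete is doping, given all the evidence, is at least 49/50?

Prior odds = 0.0009/0.9991 = 9/9991.
Combined Bayes factor of the evidence already in hand = 12 × 2.4 × 5 = 144.
Odds after that evidence = (9/9991) × 144 = 1296/9991.
Target odds = 0.98/0.02 = 49.
Need 2.25ⁿ ≥ 49 ÷ (1296/9991) = 489559/1296.
2.25⁷ = 4782969/16384 falls short of 489559/1296 but 2.25⁸ = 43046721/65536 reaches it, so n = 8.

8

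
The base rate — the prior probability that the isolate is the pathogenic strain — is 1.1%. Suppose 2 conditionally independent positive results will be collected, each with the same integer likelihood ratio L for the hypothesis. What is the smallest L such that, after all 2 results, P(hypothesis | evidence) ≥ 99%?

95

Prior odds = 0.011/0.989 = 11/989.
Target odds = 0.99/0.01 = 99.
Need L² ≥ 99 ÷ (11/989) = 8901.
94² = 8836 < 8901 ≤ 9025 = 95², so L = 95.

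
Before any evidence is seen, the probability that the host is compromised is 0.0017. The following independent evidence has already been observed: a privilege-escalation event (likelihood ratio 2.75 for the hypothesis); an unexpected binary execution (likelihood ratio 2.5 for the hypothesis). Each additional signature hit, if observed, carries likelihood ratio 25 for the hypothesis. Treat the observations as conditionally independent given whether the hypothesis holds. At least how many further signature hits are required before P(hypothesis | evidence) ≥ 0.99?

Prior odds = 0.0017/0.9983 = 17/9983.
Combined Bayes factor of the evidence already in hand = 2.75 × 2.5 = 6.875.
Odds after that evidence = (17/9983) × 6.875 = 935/79864.
Target odds = 0.99/0.01 = 99.
Need 25ⁿ ≥ 99 ÷ (935/79864) = 718776/85.
25² = 625 falls short of 718776/85 but 25³ = 15625 reaches it, so n = 3.

3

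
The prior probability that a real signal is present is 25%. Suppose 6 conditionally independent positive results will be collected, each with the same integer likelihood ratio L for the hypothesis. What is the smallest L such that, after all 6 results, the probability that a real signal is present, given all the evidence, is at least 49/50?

Prior odds = 0.25/0.75 = 1/3.
Target odds = 0.98/0.02 = 49.
Need L⁶ ≥ 49 ÷ (1/3) = 147.
2⁶ = 64 < 147 ≤ 729 = 3⁶, so L = 3.

3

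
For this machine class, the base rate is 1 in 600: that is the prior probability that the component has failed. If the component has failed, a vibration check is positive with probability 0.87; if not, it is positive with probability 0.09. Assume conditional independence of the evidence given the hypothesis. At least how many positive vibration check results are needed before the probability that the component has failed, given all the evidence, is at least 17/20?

4

Prior odds = (1/600)/(599/600) = 1/599.
Likelihood ratio of a positive = 0.87/0.09 = 29/3.
Target posterior odds = 0.85/0.15 = 17/3.
Need (1/599) × (29/3)ⁿ ≥ 17/3, i.e. (29/3)ⁿ ≥ 10183/3.
(29/3)³ = 24389/27 falls short of 10183/3 but (29/3)⁴ = 707281/81 reaches it, so n = 4.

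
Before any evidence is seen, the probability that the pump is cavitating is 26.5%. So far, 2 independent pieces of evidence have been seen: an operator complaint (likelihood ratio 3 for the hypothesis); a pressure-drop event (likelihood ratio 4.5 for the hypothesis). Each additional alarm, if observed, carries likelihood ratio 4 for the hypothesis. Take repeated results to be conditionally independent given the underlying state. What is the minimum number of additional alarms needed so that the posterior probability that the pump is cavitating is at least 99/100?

Prior odds = 0.265/0.735 = 53/147.
Combined Bayes factor of the evidence already in hand = 3 × 4.5 = 13.5.
Odds after that evidence = (53/147) × 13.5 = 477/98.
Target odds = 0.99/0.01 = 99.
Need 4ⁿ ≥ 99 ÷ (477/98) = 1078/53.
4² = 16 falls short of 1078/53 but 4³ = 64 reaches it, so n = 3.

3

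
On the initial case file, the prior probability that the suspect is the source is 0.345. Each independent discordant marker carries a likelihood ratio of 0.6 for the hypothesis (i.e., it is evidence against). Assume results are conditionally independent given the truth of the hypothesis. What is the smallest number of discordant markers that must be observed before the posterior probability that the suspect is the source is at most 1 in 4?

Prior odds = 0.345/0.655 = 69/131.
Likelihood ratio per discordant marker = 0.6.
Target posterior odds = 0.25/0.75 = 1/3.
Require 0.6ⁿ ≤ 1/3 ÷ (69/131) = 131/207.
0.6¹ = 0.6, which is already at or below the required 131/207; so n = 1.

1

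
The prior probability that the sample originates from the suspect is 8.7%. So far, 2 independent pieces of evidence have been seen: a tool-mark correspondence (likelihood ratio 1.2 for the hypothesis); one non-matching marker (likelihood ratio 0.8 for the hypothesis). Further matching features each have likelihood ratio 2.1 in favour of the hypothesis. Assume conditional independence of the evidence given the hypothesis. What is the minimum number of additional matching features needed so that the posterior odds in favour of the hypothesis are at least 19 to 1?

8

Prior odds = 0.087/0.913 = 87/913.
Combined Bayes factor of the evidence already in hand = 1.2 × 0.8 = 0.96.
Odds after that evidence = (87/913) × 0.96 = 2088/22825.
Target odds = 19.
Need 2.1ⁿ ≥ 19 ÷ (2088/22825) = 433675/2088.
2.1⁷ ≈180.109 falls short of 433675/2088 but 2.1⁸ ≈378.229 reaches it, so n = 8.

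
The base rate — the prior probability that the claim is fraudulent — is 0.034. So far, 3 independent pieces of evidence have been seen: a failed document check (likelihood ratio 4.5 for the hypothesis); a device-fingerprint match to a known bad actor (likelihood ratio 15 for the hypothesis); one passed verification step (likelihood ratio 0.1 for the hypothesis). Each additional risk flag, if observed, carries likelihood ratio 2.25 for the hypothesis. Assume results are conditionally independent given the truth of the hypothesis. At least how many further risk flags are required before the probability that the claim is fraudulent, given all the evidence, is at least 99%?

8

Prior odds = 0.034/0.966 = 17/483.
Combined Bayes factor of the evidence already in hand = 4.5 × 15 × 0.1 = 6.75.
Odds after that evidence = (17/483) × 6.75 = 153/644.
Target odds = 0.99/0.01 = 99.
Need 2.25ⁿ ≥ 99 ÷ (153/644) = 7084/17.
2.25⁷ = 4782969/16384 falls short of 7084/17 but 2.25⁸ = 43046721/65536 reaches it, so n = 8.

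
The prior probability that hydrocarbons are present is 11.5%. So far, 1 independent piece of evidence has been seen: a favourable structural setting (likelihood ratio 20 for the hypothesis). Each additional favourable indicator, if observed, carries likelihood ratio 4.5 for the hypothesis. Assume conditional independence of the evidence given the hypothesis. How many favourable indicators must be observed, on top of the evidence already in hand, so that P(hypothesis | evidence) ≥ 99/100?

3

Prior odds = 0.115/0.885 = 23/177.
Bayes factor of the evidence already in hand = 20.
Odds after that evidence = (23/177) × 20 = 460/177.
Target odds = 0.99/0.01 = 99.
Need 4.5ⁿ ≥ 99 ÷ (460/177) = 17523/460.
4.5² = 20.25 falls short of 17523/460 but 4.5³ = 91.125 reaches it, so n = 3.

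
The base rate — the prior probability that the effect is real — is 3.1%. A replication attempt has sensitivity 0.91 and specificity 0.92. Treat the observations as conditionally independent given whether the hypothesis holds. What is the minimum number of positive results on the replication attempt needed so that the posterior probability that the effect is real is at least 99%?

Prior odds = 0.031/0.969 = 31/969.
False-positive rate = 1 − 0.92 = 0.08; likelihood ratio of a positive = 0.91/0.08 = 11.375.
Target odds: 0.99 ÷ 0.01 = 99.
Need (31/969) × 11.375ⁿ ≥ 99, i.e. 11.375ⁿ ≥ 95931/31.
11.375³ = 753571/512 falls short of 95931/31 but 11.375⁴ = 68574961/4096 reaches it, so n = 4.

4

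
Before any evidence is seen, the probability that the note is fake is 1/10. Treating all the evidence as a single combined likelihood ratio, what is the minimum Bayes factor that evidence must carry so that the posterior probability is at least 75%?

Prior odds = 0.1/0.9 = 1/9.
Target odds = 0.75/0.25 = 3.
Required Bayes factor = 3 ÷ (1/9) = 27.

27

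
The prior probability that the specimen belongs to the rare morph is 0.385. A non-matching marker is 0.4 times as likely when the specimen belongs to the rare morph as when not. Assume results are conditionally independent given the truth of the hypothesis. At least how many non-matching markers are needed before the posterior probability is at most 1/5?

Prior odds = 0.385/0.615 = 77/123.
Likelihood ratio per non-matching marker = 0.4.
Target odds: 0.2 ÷ 0.8 = 0.25.
Require 0.4ⁿ ≤ 0.25 ÷ (77/123) = 123/308.
0.4¹ = 0.4 is still above 123/308 but 0.4² = 0.16 is at or below it, so n = 2.

2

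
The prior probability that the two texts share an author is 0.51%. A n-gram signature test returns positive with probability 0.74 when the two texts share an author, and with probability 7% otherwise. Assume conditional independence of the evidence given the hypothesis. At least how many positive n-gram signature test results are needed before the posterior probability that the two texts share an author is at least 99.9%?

6

Prior odds: 0.0051 ÷ 0.9949 = 51/9949.
Likelihood ratio of a positive result = 0.74/0.07 = 74/7.
Target posterior odds = 0.999/0.001 = 999.
Require (74/7)ⁿ ≥ 999 ÷ (51/9949) = 3313017/17.
(74/7)⁵ ≈132029 falls short of 3313017/17 but (74/7)⁶ ≈1.39573e+06 reaches it, so n = 6.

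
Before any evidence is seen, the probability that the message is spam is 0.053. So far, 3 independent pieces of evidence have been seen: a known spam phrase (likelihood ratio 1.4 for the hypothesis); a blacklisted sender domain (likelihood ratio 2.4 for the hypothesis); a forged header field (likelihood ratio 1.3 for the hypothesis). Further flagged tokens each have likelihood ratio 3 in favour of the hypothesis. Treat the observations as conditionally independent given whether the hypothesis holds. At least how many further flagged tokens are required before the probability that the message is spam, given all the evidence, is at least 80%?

Prior odds = 0.053/0.947 = 53/947.
Combined Bayes factor of the evidence already in hand = 1.4 × 2.4 × 1.3 = 4.368.
Odds after that evidence = (53/947) × 4.368 = 28938/118375.
Target odds = 0.8/0.2 = 4.
Need 3ⁿ ≥ 4 ÷ (28938/118375) = 236750/14469.
3² = 9 falls short of 236750/14469 but 3³ = 27 reaches it, so n = 3.

3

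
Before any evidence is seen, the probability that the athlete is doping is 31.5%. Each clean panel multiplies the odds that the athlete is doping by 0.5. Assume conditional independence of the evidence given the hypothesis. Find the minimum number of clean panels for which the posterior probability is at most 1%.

Prior odds: 0.315 ÷ 0.685 = 63/137.
Likelihood ratio per clean panel = 0.5.
Target posterior odds = 0.01/0.99 = 1/99.
Need (63/137) × 0.5ⁿ ≤ 1/99, i.e. 0.5ⁿ ≤ 137/6237.
0.5⁵ = 0.03125 is still above 137/6237 but 0.5⁶ = 0.015625 is at or below it, so n = 6.

6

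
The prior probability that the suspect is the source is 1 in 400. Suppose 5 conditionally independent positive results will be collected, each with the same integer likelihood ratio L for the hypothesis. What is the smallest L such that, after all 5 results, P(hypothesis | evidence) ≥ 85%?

5

Prior odds = 0.0025/0.9975 = 1/399.
Target odds = 0.85/0.15 = 17/3.
Need L⁵ ≥ 17/3 ÷ (1/399) = 2261.
4⁵ = 1024 < 2261 ≤ 3125 = 5⁵, so L = 5.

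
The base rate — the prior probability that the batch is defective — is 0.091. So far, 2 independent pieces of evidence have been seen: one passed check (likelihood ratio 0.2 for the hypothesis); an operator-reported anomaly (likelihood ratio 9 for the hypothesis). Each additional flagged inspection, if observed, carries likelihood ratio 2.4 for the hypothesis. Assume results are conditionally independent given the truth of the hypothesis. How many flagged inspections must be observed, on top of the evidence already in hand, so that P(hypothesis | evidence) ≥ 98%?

Prior odds = 0.091/0.909 = 91/909.
Combined Bayes factor of the evidence already in hand = 0.2 × 9 = 1.8.
Odds after that evidence = (91/909) × 1.8 = 91/505.
Target odds = 0.98/0.02 = 49.
Need 2.4ⁿ ≥ 49 ÷ (91/505) = 3535/13.
2.4⁶ = 2985984/15625 falls short of 3535/13 but 2.4⁷ = 35831808/78125 reaches it, so n = 7.

7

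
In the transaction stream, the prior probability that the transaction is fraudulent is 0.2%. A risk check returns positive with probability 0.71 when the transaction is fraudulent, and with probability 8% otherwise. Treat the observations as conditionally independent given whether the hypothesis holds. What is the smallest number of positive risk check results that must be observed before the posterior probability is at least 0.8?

4

Prior odds: 0.002 ÷ 0.998 = 1/499.
Likelihood ratio of a positive result = 0.71/0.08 = 8.875.
Target posterior odds = 0.8/0.2 = 4.
Need (1/499) × 8.875ⁿ ≥ 4, i.e. 8.875ⁿ ≥ 1996.
8.875³ = 357911/512 falls short of 1996 but 8.875⁴ = 25411681/4096 reaches it, so n = 4.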